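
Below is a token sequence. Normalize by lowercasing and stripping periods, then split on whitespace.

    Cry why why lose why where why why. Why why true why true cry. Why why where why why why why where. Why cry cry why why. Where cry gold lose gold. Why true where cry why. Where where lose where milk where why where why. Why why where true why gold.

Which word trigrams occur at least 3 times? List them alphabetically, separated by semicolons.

Trigram counts meeting the condition (at least 3 times):
  cry why why: 3
  where why why: 3
  why where why: 4
  why why where: 4
  why why why: 5

cry why why; where why why; why where why; why why where; why why why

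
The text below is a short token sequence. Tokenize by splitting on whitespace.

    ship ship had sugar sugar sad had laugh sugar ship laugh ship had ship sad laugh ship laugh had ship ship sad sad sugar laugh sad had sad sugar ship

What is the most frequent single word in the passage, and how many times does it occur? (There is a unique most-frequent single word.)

Unigram frequencies (highest first):
  ship: 9
  sad: 6
  had: 5
  sugar: 5
  laugh: 5

"ship", 9 times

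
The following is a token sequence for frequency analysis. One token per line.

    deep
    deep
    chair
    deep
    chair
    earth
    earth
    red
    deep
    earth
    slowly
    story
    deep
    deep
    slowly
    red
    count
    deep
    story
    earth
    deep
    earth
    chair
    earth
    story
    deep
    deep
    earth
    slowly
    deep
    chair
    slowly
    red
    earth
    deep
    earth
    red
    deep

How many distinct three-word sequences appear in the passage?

38 tokens → 36 trigram windows in total.
Repeated trigrams (each contributes count−1 duplicates):
  deep earth slowly: 2
  earth deep earth: 2
  earth red deep: 2
  story deep deep: 2
4 duplicate windows → 36 − 4 = 32 distinct.

32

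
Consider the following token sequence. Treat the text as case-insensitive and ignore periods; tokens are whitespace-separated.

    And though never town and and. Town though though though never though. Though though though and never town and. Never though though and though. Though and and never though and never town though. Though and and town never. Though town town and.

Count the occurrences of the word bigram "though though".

8

Scanning the 41 overlapping bigram windows for "though though":
  position 8–9: though though
  position 9–10: though though
  position 12–13: though though
  position 13–14: though though
  position 14–15: though though
  position 21–22: though though
  position 24–25: though though
  position 33–34: though though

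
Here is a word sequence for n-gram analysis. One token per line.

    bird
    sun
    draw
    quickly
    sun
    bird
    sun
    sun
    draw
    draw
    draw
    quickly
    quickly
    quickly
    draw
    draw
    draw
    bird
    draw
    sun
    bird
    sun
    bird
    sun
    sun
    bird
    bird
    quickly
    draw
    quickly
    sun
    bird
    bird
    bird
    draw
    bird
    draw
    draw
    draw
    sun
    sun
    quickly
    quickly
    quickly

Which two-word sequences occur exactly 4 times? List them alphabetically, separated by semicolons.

bird sun; quickly quickly

Bigram counts meeting the condition (exactly 4 times):
  bird sun: 4
  quickly quickly: 4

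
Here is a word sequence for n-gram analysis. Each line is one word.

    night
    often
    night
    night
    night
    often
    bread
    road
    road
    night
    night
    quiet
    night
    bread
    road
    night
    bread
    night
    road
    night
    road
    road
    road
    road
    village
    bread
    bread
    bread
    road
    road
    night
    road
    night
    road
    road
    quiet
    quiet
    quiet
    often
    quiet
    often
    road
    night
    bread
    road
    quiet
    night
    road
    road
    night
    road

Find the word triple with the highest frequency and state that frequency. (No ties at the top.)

"road night road", 4 times

Trigram frequencies (highest first):
  road night road: 4
  road road night: 3
  night road road: 3
  bread road road: 2
  night bread road: 2
  road night bread: 2
  … (31 more, each ≤ 2)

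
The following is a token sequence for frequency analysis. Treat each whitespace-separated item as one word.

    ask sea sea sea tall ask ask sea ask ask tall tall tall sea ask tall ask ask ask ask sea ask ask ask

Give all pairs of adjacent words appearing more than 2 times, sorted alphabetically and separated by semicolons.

Bigram counts meeting the condition (more than 2 times):
  ask ask: 7
  ask sea: 3
  sea ask: 3

ask ask; ask sea; sea ask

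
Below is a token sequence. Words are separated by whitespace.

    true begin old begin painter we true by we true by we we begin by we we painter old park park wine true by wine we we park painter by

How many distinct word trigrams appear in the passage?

30 tokens → 28 trigram windows in total.
Repeated trigrams (each contributes count−1 duplicates):
  by we we: 2
  true by we: 2
  we true by: 2
3 duplicate windows → 28 − 3 = 25 distinct.

25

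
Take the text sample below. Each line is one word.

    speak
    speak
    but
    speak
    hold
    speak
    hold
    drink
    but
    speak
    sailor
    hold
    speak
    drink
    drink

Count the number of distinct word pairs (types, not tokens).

11

15 tokens → 14 bigram windows in total.
Repeated bigrams (each contributes count−1 duplicates):
  but speak: 2
  hold speak: 2
  speak hold: 2
3 duplicate windows → 14 − 3 = 11 distinct.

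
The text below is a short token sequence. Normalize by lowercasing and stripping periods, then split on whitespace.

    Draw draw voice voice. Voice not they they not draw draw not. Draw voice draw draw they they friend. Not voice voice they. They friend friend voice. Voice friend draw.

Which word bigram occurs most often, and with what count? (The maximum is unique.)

"voice voice", 4 times

Bigram frequencies (highest first):
  voice voice: 4
  draw draw: 3
  they they: 3
  draw voice: 2
  not draw: 2
  they friend: 2
  … (13 more, each ≤ 1)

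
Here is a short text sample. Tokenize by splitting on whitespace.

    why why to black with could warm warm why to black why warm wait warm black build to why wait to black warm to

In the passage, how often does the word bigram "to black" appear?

3

Scanning the 23 overlapping bigram windows for "to black":
  position 3–4: to black
  position 10–11: to black
  position 21–22: to black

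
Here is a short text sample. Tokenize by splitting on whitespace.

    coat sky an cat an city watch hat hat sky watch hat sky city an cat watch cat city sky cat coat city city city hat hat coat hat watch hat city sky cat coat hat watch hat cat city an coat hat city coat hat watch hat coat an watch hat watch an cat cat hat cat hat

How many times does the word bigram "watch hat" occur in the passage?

Scanning the 58 overlapping bigram windows for "watch hat":
  position 7–8: watch hat
  position 11–12: watch hat
  position 30–31: watch hat
  position 37–38: watch hat
  position 47–48: watch hat
  position 51–52: watch hat

6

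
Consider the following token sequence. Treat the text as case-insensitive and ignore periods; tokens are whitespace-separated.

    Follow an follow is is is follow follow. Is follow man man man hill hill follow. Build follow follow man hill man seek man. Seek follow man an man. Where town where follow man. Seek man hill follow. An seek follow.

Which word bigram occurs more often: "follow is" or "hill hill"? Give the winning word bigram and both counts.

"follow is" (2 vs 1)

"follow is": 2 occurrences
"hill hill": 1 occurrence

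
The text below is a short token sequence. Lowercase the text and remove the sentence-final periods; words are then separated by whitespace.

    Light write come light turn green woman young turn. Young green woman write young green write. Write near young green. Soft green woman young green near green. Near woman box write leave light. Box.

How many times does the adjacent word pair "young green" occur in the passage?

Scanning the 33 overlapping bigram windows for "young green":
  position 10–11: young green
  position 14–15: young green
  position 19–20: young green
  position 24–25: young green

4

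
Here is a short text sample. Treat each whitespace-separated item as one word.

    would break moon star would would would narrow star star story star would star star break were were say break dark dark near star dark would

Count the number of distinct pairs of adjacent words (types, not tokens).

26 tokens → 25 bigram windows in total.
Repeated bigrams (each contributes count−1 duplicates):
  star star: 2
  star would: 2
  would would: 2
3 duplicate windows → 25 − 3 = 22 distinct.

22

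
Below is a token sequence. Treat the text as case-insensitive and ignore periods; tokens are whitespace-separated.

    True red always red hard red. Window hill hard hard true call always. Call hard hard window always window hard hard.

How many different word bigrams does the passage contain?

21 tokens → 20 bigram windows in total.
Repeated bigrams (each contributes count−1 duplicates):
  hard hard: 3
2 duplicate windows → 20 − 2 = 18 distinct.

18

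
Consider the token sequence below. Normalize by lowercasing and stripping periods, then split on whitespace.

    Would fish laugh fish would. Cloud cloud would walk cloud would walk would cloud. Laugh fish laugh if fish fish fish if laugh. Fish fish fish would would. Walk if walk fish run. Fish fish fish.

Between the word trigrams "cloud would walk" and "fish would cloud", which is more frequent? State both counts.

"cloud would walk" (2 vs 1)

"cloud would walk": 2 occurrences
"fish would cloud": 1 occurrence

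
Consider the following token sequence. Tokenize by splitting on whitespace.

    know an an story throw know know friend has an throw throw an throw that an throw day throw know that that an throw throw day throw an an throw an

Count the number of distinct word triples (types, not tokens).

26

31 tokens → 29 trigram windows in total.
Repeated trigrams (each contributes count−1 duplicates):
  an throw throw: 2
  that an throw: 2
  throw day throw: 2
3 duplicate windows → 29 − 3 = 26 distinct.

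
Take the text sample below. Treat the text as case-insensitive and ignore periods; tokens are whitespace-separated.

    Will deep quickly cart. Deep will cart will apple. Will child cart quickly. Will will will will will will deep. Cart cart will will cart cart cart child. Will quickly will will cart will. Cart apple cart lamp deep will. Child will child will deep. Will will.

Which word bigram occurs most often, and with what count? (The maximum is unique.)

"will will", 8 times

Bigram frequencies (highest first):
  will will: 8
  will cart: 4
  will deep: 3
  deep will: 3
  cart will: 3
  will child: 3
  … (17 more, each ≤ 3)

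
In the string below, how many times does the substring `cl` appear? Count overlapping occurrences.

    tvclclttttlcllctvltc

Sliding a length-2 window over the 20 characters (19 positions):
  position 3–4: cl
  position 5–6: cl
  position 12–13: cl

3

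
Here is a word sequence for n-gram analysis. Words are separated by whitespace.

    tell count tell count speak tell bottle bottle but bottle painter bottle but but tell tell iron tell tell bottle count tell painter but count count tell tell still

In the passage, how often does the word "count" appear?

5

Scanning the 29 tokens for "count":
  position 2: count
  position 4: count
  position 21: count
  position 25: count
  position 26: count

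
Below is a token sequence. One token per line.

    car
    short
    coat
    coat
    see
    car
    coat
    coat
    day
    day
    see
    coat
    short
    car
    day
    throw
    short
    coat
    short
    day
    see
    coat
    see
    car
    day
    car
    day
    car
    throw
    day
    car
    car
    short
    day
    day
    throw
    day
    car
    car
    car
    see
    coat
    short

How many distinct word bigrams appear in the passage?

43 tokens → 42 bigram windows in total.
Repeated bigrams (each contributes count−1 duplicates):
  day car: 4
  car car: 3
  car day: 3
  coat short: 3
  see coat: 3
  car short: 2
  coat coat: 2
  coat see: 2
  … (7 more repeated)
21 duplicate windows → 42 − 21 = 21 distinct.

21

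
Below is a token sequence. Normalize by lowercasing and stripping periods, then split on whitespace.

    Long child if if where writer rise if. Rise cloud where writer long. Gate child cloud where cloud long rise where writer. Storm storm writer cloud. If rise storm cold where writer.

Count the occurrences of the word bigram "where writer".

4

Scanning the 31 overlapping bigram windows for "where writer":
  position 5–6: where writer
  position 11–12: where writer
  position 21–22: where writer
  position 31–32: where writer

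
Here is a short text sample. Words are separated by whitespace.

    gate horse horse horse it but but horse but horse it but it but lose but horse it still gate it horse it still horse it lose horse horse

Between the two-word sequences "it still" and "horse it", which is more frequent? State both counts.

"horse it" (5 vs 2)

"it still": 2 occurrences
"horse it": 5 occurrences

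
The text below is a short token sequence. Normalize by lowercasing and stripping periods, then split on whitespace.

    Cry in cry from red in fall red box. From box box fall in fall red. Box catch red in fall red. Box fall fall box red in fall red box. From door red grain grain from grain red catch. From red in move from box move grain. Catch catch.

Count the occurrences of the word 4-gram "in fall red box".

Scanning the 47 overlapping 4-gram windows for "in fall red box":
  position 6–9: in fall red box
  position 14–17: in fall red box
  position 20–23: in fall red box
  position 28–31: in fall red box

4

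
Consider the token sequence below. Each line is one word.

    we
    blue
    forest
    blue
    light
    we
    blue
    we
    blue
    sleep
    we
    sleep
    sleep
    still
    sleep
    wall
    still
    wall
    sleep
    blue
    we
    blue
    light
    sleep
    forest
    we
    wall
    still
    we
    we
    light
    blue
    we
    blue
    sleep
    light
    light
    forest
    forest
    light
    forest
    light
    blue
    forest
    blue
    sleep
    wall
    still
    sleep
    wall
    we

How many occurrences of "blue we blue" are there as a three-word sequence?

Scanning the 49 overlapping trigram windows for "blue we blue":
  position 7–9: blue we blue
  position 20–22: blue we blue
  position 32–34: blue we blue

3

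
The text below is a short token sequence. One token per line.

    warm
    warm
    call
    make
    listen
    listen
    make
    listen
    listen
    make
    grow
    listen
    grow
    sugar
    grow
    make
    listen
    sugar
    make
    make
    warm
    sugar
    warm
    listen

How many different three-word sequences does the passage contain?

24 tokens → 22 trigram windows in total.
Repeated trigrams (each contributes count−1 duplicates):
  listen listen make: 2
  make listen listen: 2
2 duplicate windows → 22 − 2 = 20 distinct.

20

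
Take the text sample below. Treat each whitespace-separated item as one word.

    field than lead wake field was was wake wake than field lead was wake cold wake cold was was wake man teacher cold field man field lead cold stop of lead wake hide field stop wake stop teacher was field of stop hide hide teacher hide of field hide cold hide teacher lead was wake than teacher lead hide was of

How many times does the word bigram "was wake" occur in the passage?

Scanning the 60 overlapping bigram windows for "was wake":
  position 7–8: was wake
  position 13–14: was wake
  position 19–20: was wake
  position 54–55: was wake

4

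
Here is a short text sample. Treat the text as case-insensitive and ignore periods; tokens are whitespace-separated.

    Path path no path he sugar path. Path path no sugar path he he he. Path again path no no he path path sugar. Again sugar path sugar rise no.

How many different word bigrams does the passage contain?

30 tokens → 29 bigram windows in total.
Repeated bigrams (each contributes count−1 duplicates):
  path path: 4
  path no: 3
  sugar path: 3
  he he: 2
  he path: 2
  path he: 2
  path sugar: 2
11 duplicate windows → 29 − 11 = 18 distinct.

18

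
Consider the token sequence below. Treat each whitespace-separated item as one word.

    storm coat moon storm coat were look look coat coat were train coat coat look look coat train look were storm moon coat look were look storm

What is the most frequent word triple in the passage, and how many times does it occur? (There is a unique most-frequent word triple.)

Trigram frequencies (highest first):
  look look coat: 2
  storm coat moon: 1
  coat moon storm: 1
  moon storm coat: 1
  storm coat were: 1
  coat were look: 1
  … (18 more, each ≤ 1)

"look look coat", 2 times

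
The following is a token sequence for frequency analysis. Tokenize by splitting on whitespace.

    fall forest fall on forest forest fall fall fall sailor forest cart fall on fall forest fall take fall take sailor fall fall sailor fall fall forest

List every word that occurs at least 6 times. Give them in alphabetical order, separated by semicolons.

Unigram counts meeting the condition (at least 6 times):
  fall: 13
  forest: 6

fall; forest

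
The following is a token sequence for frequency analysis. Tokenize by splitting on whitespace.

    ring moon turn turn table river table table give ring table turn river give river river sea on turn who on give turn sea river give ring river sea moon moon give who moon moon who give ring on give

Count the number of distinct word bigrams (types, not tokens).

40 tokens → 39 bigram windows in total.
Repeated bigrams (each contributes count−1 duplicates):
  give ring: 3
  moon moon: 2
  on give: 2
  river give: 2
  river sea: 2
6 duplicate windows → 39 − 6 = 33 distinct.

33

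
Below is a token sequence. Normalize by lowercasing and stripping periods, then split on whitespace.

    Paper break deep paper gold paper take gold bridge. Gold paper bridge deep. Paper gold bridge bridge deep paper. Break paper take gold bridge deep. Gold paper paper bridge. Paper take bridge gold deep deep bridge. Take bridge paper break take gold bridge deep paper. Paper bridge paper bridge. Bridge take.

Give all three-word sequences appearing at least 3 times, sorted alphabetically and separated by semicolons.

Trigram counts meeting the condition (at least 3 times):
  bridge deep paper: 3
  take gold bridge: 3

bridge deep paper; take gold bridge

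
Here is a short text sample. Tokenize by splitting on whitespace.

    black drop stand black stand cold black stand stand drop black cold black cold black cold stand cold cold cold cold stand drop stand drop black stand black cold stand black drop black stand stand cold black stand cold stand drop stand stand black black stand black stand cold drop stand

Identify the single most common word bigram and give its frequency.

Bigram frequencies (highest first):
  black stand: 7
  stand black: 5
  stand cold: 5
  drop stand: 4
  cold black: 4
  stand drop: 4
  … (8 more, each ≤ 4)

"black stand", 7 times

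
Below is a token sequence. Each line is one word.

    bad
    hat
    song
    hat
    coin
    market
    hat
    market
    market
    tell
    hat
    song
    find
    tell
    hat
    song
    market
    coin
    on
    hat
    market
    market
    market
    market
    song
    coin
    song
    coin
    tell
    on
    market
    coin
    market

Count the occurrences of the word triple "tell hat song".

Scanning the 31 overlapping trigram windows for "tell hat song":
  position 10–12: tell hat song
  position 14–16: tell hat song

2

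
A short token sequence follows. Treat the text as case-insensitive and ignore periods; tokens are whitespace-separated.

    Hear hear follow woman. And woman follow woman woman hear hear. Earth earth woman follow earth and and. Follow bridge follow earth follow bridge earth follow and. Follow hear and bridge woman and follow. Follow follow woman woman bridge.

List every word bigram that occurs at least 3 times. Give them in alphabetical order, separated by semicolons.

Bigram counts meeting the condition (at least 3 times):
  and follow: 3
  follow woman: 3

and follow; follow woman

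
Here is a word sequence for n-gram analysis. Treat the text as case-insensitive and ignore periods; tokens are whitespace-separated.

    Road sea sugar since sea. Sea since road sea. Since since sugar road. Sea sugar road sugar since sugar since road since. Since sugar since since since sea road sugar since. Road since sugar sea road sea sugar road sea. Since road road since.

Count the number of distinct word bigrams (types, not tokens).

15

44 tokens → 43 bigram windows in total.
Repeated bigrams (each contributes count−1 duplicates):
  road sea: 5
  sugar since: 5
  since road: 4
  since since: 4
  since sugar: 4
  road since: 3
  sea since: 3
  sea sugar: 3
  … (4 more repeated)
28 duplicate windows → 43 − 28 = 15 distinct.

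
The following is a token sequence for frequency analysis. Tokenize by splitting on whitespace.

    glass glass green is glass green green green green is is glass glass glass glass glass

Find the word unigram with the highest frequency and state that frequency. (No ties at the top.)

"glass", 8 times

Unigram frequencies (highest first):
  glass: 8
  green: 5
  is: 3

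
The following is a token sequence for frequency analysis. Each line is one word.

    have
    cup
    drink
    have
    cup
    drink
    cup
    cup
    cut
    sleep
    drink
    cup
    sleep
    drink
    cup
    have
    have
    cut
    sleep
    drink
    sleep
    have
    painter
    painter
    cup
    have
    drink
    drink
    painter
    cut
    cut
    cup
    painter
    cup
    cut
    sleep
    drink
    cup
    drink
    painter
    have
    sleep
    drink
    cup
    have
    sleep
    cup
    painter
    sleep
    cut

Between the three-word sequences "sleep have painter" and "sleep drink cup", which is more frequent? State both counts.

"sleep have painter": 1 occurrence
"sleep drink cup": 4 occurrences

"sleep drink cup" (4 vs 1)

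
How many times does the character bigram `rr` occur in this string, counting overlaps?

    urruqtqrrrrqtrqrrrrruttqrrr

10

Sliding a length-2 window over the 27 characters (26 positions):
  position 2–3: rr
  position 8–9: rr
  position 9–10: rr
  position 10–11: rr
  position 16–17: rr
  position 17–18: rr
  position 18–19: rr
  position 19–20: rr
  position 25–26: rr
  position 26–27: rr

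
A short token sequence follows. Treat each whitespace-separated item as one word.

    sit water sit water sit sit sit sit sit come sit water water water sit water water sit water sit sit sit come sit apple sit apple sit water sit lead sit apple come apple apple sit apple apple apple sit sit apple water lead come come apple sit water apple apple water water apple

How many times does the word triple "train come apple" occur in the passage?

0

Scanning the 53 overlapping trigram windows for "train come apple":
  (none found)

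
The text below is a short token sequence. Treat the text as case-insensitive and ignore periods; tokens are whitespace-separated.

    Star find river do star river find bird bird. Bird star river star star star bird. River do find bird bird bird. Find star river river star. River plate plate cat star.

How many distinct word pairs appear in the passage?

21

32 tokens → 31 bigram windows in total.
Repeated bigrams (each contributes count−1 duplicates):
  bird bird: 4
  star river: 4
  find bird: 2
  river do: 2
  river star: 2
  star star: 2
10 duplicate windows → 31 − 10 = 21 distinct.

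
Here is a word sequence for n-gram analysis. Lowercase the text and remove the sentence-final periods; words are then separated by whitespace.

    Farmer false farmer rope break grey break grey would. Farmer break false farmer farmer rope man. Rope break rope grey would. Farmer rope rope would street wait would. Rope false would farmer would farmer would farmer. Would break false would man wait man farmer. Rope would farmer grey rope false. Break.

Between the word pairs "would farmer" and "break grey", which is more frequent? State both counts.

"would farmer": 6 occurrences
"break grey": 2 occurrences

"would farmer" (6 vs 2)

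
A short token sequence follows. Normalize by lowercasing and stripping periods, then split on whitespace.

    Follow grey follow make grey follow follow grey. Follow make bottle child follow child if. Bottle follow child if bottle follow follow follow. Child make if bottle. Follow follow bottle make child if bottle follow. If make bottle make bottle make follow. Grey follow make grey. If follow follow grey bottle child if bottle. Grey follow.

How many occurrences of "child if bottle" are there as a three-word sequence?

4

Scanning the 54 overlapping trigram windows for "child if bottle":
  position 14–16: child if bottle
  position 18–20: child if bottle
  position 32–34: child if bottle
  position 52–54: child if bottle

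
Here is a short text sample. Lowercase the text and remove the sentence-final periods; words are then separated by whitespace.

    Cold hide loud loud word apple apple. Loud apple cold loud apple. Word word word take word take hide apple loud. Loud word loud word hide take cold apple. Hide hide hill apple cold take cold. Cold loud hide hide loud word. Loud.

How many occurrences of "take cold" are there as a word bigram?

2

Scanning the 42 overlapping bigram windows for "take cold":
  position 27–28: take cold
  position 35–36: take cold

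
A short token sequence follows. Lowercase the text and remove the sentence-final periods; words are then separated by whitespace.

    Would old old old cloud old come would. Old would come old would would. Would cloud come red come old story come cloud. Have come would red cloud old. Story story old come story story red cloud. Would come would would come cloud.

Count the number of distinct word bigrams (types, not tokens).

26

43 tokens → 42 bigram windows in total.
Repeated bigrams (each contributes count−1 duplicates):
  come would: 3
  would come: 3
  would would: 3
  cloud old: 2
  come cloud: 2
  come old: 2
  old come: 2
  old old: 2
  … (5 more repeated)
16 duplicate windows → 42 − 16 = 26 distinct.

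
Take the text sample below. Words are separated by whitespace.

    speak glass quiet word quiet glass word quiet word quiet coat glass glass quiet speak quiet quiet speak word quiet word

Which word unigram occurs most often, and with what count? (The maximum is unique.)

"quiet", 8 times

Unigram frequencies (highest first):
  quiet: 8
  word: 5
  glass: 4
  speak: 3
  coat: 1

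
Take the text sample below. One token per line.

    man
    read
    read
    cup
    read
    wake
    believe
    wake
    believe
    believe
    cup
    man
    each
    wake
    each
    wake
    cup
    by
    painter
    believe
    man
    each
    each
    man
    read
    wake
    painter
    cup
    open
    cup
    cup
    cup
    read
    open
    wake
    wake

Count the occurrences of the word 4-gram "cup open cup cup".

1

Scanning the 33 overlapping 4-gram windows for "cup open cup cup":
  position 28–31: cup open cup cup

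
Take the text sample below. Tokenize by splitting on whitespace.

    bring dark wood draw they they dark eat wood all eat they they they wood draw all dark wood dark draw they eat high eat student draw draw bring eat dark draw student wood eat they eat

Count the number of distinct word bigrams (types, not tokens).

37 tokens → 36 bigram windows in total.
Repeated bigrams (each contributes count−1 duplicates):
  they they: 3
  dark draw: 2
  dark wood: 2
  draw they: 2
  eat they: 2
  they eat: 2
  wood draw: 2
8 duplicate windows → 36 − 8 = 28 distinct.

28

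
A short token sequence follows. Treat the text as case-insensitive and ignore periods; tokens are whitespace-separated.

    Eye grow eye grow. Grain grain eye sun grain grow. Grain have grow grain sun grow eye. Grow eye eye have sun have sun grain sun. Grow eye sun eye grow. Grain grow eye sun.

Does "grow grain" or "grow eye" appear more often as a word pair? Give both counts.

"grow eye" (5 vs 4)

"grow grain": 4 occurrences
"grow eye": 5 occurrences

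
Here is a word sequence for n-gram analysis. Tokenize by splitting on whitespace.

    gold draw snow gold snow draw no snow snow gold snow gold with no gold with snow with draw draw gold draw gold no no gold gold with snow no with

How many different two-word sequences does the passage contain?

21

31 tokens → 30 bigram windows in total.
Repeated bigrams (each contributes count−1 duplicates):
  gold with: 3
  snow gold: 3
  draw gold: 2
  gold draw: 2
  gold snow: 2
  no gold: 2
  with snow: 2
9 duplicate windows → 30 − 9 = 21 distinct.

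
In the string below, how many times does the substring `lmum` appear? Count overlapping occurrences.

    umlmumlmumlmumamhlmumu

4

Sliding a length-4 window over the 22 characters (19 positions):
  position 3–6: lmum
  position 7–10: lmum
  position 11–14: lmum
  position 18–21: lmum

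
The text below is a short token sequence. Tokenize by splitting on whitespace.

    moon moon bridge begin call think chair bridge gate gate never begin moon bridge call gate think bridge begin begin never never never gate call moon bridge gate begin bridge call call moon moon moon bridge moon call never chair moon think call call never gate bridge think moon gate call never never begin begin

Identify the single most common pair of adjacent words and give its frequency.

"moon bridge", 4 times

Bigram frequencies (highest first):
  moon bridge: 4
  moon moon: 3
  never never: 3
  call never: 3
  bridge begin: 2
  bridge gate: 2
  … (30 more, each ≤ 2)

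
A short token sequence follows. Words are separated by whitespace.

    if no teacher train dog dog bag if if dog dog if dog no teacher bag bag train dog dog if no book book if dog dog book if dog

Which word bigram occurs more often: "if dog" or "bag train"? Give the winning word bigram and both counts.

"if dog" (4 vs 1)

"if dog": 4 occurrences
"bag train": 1 occurrence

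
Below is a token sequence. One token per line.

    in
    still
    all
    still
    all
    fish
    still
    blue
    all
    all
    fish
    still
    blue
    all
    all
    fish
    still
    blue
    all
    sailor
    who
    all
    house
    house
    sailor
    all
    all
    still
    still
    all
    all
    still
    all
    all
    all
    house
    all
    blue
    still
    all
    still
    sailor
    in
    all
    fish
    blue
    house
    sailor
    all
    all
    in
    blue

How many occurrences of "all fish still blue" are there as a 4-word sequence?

Scanning the 49 overlapping 4-gram windows for "all fish still blue":
  position 5–8: all fish still blue
  position 10–13: all fish still blue
  position 15–18: all fish still blue

3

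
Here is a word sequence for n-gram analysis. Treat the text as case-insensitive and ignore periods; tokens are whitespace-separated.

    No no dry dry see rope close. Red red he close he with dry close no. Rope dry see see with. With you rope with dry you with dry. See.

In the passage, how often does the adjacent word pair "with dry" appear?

3

Scanning the 29 overlapping bigram windows for "with dry":
  position 13–14: with dry
  position 25–26: with dry
  position 28–29: with dry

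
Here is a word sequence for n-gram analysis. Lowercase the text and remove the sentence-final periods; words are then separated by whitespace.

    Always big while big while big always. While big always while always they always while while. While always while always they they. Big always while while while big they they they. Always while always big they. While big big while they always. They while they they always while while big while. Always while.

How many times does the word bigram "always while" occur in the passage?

Scanning the 52 overlapping bigram windows for "always while":
  position 7–8: always while
  position 10–11: always while
  position 14–15: always while
  position 18–19: always while
  position 24–25: always while
  position 32–33: always while
  position 47–48: always while
  position 52–53: always while

8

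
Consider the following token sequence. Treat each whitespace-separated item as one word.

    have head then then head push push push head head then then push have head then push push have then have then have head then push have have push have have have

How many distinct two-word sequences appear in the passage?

14

32 tokens → 31 bigram windows in total.
Repeated bigrams (each contributes count−1 duplicates):
  head then: 4
  push have: 4
  have have: 3
  have head: 3
  push push: 3
  then push: 3
  have then: 2
  then have: 2
  … (1 more repeated)
17 duplicate windows → 31 − 17 = 14 distinct.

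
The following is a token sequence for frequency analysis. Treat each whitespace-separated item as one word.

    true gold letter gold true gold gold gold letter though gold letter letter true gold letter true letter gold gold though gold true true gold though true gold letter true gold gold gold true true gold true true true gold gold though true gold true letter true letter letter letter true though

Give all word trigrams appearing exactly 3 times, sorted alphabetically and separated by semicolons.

Trigram counts meeting the condition (exactly 3 times):
  gold true true: 3
  true gold gold: 3
  true gold letter: 3
  true true gold: 3

gold true true; true gold gold; true gold letter; true true gold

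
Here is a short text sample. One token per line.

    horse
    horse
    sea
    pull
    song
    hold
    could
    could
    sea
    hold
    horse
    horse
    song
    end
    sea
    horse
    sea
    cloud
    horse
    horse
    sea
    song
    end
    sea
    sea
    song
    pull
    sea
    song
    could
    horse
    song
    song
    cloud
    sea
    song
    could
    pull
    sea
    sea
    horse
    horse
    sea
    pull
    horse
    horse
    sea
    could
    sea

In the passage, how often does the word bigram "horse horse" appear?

5

Scanning the 48 overlapping bigram windows for "horse horse":
  position 1–2: horse horse
  position 11–12: horse horse
  position 19–20: horse horse
  position 41–42: horse horse
  position 45–46: horse horse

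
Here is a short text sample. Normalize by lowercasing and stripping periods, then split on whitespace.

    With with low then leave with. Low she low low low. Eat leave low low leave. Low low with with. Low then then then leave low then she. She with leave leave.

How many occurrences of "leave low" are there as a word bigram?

3

Scanning the 31 overlapping bigram windows for "leave low":
  position 13–14: leave low
  position 16–17: leave low
  position 25–26: leave low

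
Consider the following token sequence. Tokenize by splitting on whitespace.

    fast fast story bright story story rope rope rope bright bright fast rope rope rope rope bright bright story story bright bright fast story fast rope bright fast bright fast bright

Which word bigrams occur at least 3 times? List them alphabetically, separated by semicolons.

bright bright; bright fast; rope bright; rope rope

Bigram counts meeting the condition (at least 3 times):
  bright bright: 3
  bright fast: 4
  rope bright: 3
  rope rope: 5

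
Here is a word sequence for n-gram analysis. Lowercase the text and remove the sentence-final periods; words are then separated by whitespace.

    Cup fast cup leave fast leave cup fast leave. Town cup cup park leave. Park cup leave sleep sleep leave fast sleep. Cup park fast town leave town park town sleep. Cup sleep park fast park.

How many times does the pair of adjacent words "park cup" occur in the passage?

Scanning the 35 overlapping bigram windows for "park cup":
  position 15–16: park cup

1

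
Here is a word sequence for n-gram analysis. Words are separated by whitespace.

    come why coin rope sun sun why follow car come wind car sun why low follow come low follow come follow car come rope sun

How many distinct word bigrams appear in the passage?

18

25 tokens → 24 bigram windows in total.
Repeated bigrams (each contributes count−1 duplicates):
  car come: 2
  follow car: 2
  follow come: 2
  low follow: 2
  rope sun: 2
  sun why: 2
6 duplicate windows → 24 − 6 = 18 distinct.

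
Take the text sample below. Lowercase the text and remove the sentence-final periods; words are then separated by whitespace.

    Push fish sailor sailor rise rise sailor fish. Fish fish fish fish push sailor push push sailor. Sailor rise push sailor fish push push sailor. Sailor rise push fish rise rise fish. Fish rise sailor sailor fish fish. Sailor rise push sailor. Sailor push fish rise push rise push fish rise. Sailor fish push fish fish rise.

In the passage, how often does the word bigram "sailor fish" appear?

Scanning the 56 overlapping bigram windows for "sailor fish":
  position 7–8: sailor fish
  position 21–22: sailor fish
  position 36–37: sailor fish
  position 52–53: sailor fish

4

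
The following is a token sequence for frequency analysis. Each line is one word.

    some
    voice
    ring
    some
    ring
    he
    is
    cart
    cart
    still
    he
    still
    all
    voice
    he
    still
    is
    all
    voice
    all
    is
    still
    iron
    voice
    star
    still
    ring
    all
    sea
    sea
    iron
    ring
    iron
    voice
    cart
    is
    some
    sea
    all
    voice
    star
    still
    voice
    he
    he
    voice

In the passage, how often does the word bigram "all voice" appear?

3

Scanning the 45 overlapping bigram windows for "all voice":
  position 13–14: all voice
  position 18–19: all voice
  position 39–40: all voice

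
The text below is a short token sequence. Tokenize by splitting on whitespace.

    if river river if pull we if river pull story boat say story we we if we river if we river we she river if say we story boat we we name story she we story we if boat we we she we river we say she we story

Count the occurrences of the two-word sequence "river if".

3

Scanning the 48 overlapping bigram windows for "river if":
  position 3–4: river if
  position 18–19: river if
  position 24–25: river if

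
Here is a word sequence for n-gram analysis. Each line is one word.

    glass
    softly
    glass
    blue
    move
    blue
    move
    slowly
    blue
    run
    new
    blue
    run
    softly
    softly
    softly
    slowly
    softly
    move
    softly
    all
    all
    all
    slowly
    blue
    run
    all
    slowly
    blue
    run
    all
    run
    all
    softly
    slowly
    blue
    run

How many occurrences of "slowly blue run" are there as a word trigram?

4

Scanning the 35 overlapping trigram windows for "slowly blue run":
  position 8–10: slowly blue run
  position 24–26: slowly blue run
  position 28–30: slowly blue run
  position 35–37: slowly blue run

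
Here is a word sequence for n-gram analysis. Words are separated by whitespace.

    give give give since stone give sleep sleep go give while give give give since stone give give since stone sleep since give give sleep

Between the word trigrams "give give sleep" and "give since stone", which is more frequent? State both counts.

"give give sleep": 1 occurrence
"give since stone": 3 occurrences

"give since stone" (3 vs 1)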